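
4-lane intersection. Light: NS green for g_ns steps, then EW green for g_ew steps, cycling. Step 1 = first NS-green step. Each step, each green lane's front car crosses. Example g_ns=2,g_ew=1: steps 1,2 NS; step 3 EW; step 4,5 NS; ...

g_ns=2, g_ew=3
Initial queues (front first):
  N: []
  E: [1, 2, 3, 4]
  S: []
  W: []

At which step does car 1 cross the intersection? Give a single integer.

Step 1 [NS]: N:empty,E:wait,S:empty,W:wait | queues: N=0 E=4 S=0 W=0
Step 2 [NS]: N:empty,E:wait,S:empty,W:wait | queues: N=0 E=4 S=0 W=0
Step 3 [EW]: N:wait,E:car1-GO,S:wait,W:empty | queues: N=0 E=3 S=0 W=0
Step 4 [EW]: N:wait,E:car2-GO,S:wait,W:empty | queues: N=0 E=2 S=0 W=0
Step 5 [EW]: N:wait,E:car3-GO,S:wait,W:empty | queues: N=0 E=1 S=0 W=0
Step 6 [NS]: N:empty,E:wait,S:empty,W:wait | queues: N=0 E=1 S=0 W=0
Step 7 [NS]: N:empty,E:wait,S:empty,W:wait | queues: N=0 E=1 S=0 W=0
Step 8 [EW]: N:wait,E:car4-GO,S:wait,W:empty | queues: N=0 E=0 S=0 W=0
Car 1 crosses at step 3

3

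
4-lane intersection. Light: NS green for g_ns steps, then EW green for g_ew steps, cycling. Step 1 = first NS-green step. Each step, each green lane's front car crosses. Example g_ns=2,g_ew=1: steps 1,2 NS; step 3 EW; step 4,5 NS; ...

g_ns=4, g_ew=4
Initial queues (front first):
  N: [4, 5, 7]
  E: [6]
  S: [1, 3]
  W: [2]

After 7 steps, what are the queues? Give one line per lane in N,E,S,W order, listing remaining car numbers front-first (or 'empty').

Step 1 [NS]: N:car4-GO,E:wait,S:car1-GO,W:wait | queues: N=2 E=1 S=1 W=1
Step 2 [NS]: N:car5-GO,E:wait,S:car3-GO,W:wait | queues: N=1 E=1 S=0 W=1
Step 3 [NS]: N:car7-GO,E:wait,S:empty,W:wait | queues: N=0 E=1 S=0 W=1
Step 4 [NS]: N:empty,E:wait,S:empty,W:wait | queues: N=0 E=1 S=0 W=1
Step 5 [EW]: N:wait,E:car6-GO,S:wait,W:car2-GO | queues: N=0 E=0 S=0 W=0

N: empty
E: empty
S: empty
W: empty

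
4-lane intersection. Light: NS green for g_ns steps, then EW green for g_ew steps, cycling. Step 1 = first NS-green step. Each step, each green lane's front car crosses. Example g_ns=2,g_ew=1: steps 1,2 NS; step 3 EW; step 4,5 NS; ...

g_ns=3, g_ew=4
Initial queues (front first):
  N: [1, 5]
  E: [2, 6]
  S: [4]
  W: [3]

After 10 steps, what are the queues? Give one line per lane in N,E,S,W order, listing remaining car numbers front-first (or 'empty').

Step 1 [NS]: N:car1-GO,E:wait,S:car4-GO,W:wait | queues: N=1 E=2 S=0 W=1
Step 2 [NS]: N:car5-GO,E:wait,S:empty,W:wait | queues: N=0 E=2 S=0 W=1
Step 3 [NS]: N:empty,E:wait,S:empty,W:wait | queues: N=0 E=2 S=0 W=1
Step 4 [EW]: N:wait,E:car2-GO,S:wait,W:car3-GO | queues: N=0 E=1 S=0 W=0
Step 5 [EW]: N:wait,E:car6-GO,S:wait,W:empty | queues: N=0 E=0 S=0 W=0

N: empty
E: empty
S: empty
W: empty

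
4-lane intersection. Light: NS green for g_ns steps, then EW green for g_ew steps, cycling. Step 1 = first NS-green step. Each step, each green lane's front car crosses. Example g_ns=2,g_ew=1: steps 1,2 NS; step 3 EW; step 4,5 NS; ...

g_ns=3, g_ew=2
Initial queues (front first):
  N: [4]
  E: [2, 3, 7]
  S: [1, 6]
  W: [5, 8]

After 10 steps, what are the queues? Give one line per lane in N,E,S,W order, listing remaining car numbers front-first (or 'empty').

Step 1 [NS]: N:car4-GO,E:wait,S:car1-GO,W:wait | queues: N=0 E=3 S=1 W=2
Step 2 [NS]: N:empty,E:wait,S:car6-GO,W:wait | queues: N=0 E=3 S=0 W=2
Step 3 [NS]: N:empty,E:wait,S:empty,W:wait | queues: N=0 E=3 S=0 W=2
Step 4 [EW]: N:wait,E:car2-GO,S:wait,W:car5-GO | queues: N=0 E=2 S=0 W=1
Step 5 [EW]: N:wait,E:car3-GO,S:wait,W:car8-GO | queues: N=0 E=1 S=0 W=0
Step 6 [NS]: N:empty,E:wait,S:empty,W:wait | queues: N=0 E=1 S=0 W=0
Step 7 [NS]: N:empty,E:wait,S:empty,W:wait | queues: N=0 E=1 S=0 W=0
Step 8 [NS]: N:empty,E:wait,S:empty,W:wait | queues: N=0 E=1 S=0 W=0
Step 9 [EW]: N:wait,E:car7-GO,S:wait,W:empty | queues: N=0 E=0 S=0 W=0

N: empty
E: empty
S: empty
W: empty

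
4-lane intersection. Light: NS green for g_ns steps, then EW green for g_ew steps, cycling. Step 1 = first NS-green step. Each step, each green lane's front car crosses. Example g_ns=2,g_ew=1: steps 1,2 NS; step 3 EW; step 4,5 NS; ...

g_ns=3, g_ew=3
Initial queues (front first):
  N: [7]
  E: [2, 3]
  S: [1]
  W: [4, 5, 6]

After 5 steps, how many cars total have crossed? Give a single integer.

Answer: 6

Derivation:
Step 1 [NS]: N:car7-GO,E:wait,S:car1-GO,W:wait | queues: N=0 E=2 S=0 W=3
Step 2 [NS]: N:empty,E:wait,S:empty,W:wait | queues: N=0 E=2 S=0 W=3
Step 3 [NS]: N:empty,E:wait,S:empty,W:wait | queues: N=0 E=2 S=0 W=3
Step 4 [EW]: N:wait,E:car2-GO,S:wait,W:car4-GO | queues: N=0 E=1 S=0 W=2
Step 5 [EW]: N:wait,E:car3-GO,S:wait,W:car5-GO | queues: N=0 E=0 S=0 W=1
Cars crossed by step 5: 6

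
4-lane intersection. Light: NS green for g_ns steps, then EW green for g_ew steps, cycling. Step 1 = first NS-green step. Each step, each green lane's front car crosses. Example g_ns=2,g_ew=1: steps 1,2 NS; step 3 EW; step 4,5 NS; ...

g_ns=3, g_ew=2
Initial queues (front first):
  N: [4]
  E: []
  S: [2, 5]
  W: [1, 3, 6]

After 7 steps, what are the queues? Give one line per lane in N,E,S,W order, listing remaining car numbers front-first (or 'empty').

Step 1 [NS]: N:car4-GO,E:wait,S:car2-GO,W:wait | queues: N=0 E=0 S=1 W=3
Step 2 [NS]: N:empty,E:wait,S:car5-GO,W:wait | queues: N=0 E=0 S=0 W=3
Step 3 [NS]: N:empty,E:wait,S:empty,W:wait | queues: N=0 E=0 S=0 W=3
Step 4 [EW]: N:wait,E:empty,S:wait,W:car1-GO | queues: N=0 E=0 S=0 W=2
Step 5 [EW]: N:wait,E:empty,S:wait,W:car3-GO | queues: N=0 E=0 S=0 W=1
Step 6 [NS]: N:empty,E:wait,S:empty,W:wait | queues: N=0 E=0 S=0 W=1
Step 7 [NS]: N:empty,E:wait,S:empty,W:wait | queues: N=0 E=0 S=0 W=1

N: empty
E: empty
S: empty
W: 6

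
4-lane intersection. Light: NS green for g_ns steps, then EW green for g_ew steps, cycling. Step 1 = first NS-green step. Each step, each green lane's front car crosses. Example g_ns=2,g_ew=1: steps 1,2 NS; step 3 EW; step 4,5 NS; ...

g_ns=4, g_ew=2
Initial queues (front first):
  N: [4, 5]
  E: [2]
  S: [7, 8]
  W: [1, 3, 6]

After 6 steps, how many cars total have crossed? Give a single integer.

Answer: 7

Derivation:
Step 1 [NS]: N:car4-GO,E:wait,S:car7-GO,W:wait | queues: N=1 E=1 S=1 W=3
Step 2 [NS]: N:car5-GO,E:wait,S:car8-GO,W:wait | queues: N=0 E=1 S=0 W=3
Step 3 [NS]: N:empty,E:wait,S:empty,W:wait | queues: N=0 E=1 S=0 W=3
Step 4 [NS]: N:empty,E:wait,S:empty,W:wait | queues: N=0 E=1 S=0 W=3
Step 5 [EW]: N:wait,E:car2-GO,S:wait,W:car1-GO | queues: N=0 E=0 S=0 W=2
Step 6 [EW]: N:wait,E:empty,S:wait,W:car3-GO | queues: N=0 E=0 S=0 W=1
Cars crossed by step 6: 7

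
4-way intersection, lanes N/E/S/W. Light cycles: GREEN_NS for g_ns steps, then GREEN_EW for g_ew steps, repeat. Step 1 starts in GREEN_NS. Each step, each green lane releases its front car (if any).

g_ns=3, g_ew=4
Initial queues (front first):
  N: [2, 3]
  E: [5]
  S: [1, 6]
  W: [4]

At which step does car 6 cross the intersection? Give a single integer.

Step 1 [NS]: N:car2-GO,E:wait,S:car1-GO,W:wait | queues: N=1 E=1 S=1 W=1
Step 2 [NS]: N:car3-GO,E:wait,S:car6-GO,W:wait | queues: N=0 E=1 S=0 W=1
Step 3 [NS]: N:empty,E:wait,S:empty,W:wait | queues: N=0 E=1 S=0 W=1
Step 4 [EW]: N:wait,E:car5-GO,S:wait,W:car4-GO | queues: N=0 E=0 S=0 W=0
Car 6 crosses at step 2

2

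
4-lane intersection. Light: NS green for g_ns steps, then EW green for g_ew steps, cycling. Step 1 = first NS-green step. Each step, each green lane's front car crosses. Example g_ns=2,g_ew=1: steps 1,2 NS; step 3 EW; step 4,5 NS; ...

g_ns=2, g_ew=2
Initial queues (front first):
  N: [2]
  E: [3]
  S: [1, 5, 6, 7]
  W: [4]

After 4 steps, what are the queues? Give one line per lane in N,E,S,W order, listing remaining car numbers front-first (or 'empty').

Step 1 [NS]: N:car2-GO,E:wait,S:car1-GO,W:wait | queues: N=0 E=1 S=3 W=1
Step 2 [NS]: N:empty,E:wait,S:car5-GO,W:wait | queues: N=0 E=1 S=2 W=1
Step 3 [EW]: N:wait,E:car3-GO,S:wait,W:car4-GO | queues: N=0 E=0 S=2 W=0
Step 4 [EW]: N:wait,E:empty,S:wait,W:empty | queues: N=0 E=0 S=2 W=0

N: empty
E: empty
S: 6 7
W: empty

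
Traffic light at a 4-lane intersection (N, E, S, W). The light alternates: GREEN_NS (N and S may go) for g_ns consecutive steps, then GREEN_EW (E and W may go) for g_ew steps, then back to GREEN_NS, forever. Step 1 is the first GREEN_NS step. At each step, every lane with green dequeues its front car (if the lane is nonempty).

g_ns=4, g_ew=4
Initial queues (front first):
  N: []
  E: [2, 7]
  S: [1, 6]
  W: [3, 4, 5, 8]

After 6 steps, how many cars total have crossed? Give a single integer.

Answer: 6

Derivation:
Step 1 [NS]: N:empty,E:wait,S:car1-GO,W:wait | queues: N=0 E=2 S=1 W=4
Step 2 [NS]: N:empty,E:wait,S:car6-GO,W:wait | queues: N=0 E=2 S=0 W=4
Step 3 [NS]: N:empty,E:wait,S:empty,W:wait | queues: N=0 E=2 S=0 W=4
Step 4 [NS]: N:empty,E:wait,S:empty,W:wait | queues: N=0 E=2 S=0 W=4
Step 5 [EW]: N:wait,E:car2-GO,S:wait,W:car3-GO | queues: N=0 E=1 S=0 W=3
Step 6 [EW]: N:wait,E:car7-GO,S:wait,W:car4-GO | queues: N=0 E=0 S=0 W=2
Cars crossed by step 6: 6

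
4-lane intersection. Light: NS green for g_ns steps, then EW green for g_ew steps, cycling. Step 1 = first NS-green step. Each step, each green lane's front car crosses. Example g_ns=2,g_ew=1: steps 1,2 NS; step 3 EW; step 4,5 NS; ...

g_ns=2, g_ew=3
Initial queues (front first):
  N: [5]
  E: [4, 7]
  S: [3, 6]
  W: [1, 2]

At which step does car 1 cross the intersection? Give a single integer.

Step 1 [NS]: N:car5-GO,E:wait,S:car3-GO,W:wait | queues: N=0 E=2 S=1 W=2
Step 2 [NS]: N:empty,E:wait,S:car6-GO,W:wait | queues: N=0 E=2 S=0 W=2
Step 3 [EW]: N:wait,E:car4-GO,S:wait,W:car1-GO | queues: N=0 E=1 S=0 W=1
Step 4 [EW]: N:wait,E:car7-GO,S:wait,W:car2-GO | queues: N=0 E=0 S=0 W=0
Car 1 crosses at step 3

3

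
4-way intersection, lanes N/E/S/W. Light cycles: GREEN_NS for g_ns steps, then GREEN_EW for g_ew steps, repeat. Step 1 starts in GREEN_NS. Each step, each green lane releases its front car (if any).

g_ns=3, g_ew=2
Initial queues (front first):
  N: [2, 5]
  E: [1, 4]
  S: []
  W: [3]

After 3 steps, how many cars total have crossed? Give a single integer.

Step 1 [NS]: N:car2-GO,E:wait,S:empty,W:wait | queues: N=1 E=2 S=0 W=1
Step 2 [NS]: N:car5-GO,E:wait,S:empty,W:wait | queues: N=0 E=2 S=0 W=1
Step 3 [NS]: N:empty,E:wait,S:empty,W:wait | queues: N=0 E=2 S=0 W=1
Cars crossed by step 3: 2

Answer: 2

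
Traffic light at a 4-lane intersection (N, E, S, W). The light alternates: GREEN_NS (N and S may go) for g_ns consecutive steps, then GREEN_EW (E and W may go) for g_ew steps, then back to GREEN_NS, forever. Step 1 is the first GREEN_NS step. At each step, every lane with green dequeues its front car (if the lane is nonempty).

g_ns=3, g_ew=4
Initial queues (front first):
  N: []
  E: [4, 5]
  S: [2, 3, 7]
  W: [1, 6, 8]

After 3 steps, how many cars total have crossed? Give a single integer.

Step 1 [NS]: N:empty,E:wait,S:car2-GO,W:wait | queues: N=0 E=2 S=2 W=3
Step 2 [NS]: N:empty,E:wait,S:car3-GO,W:wait | queues: N=0 E=2 S=1 W=3
Step 3 [NS]: N:empty,E:wait,S:car7-GO,W:wait | queues: N=0 E=2 S=0 W=3
Cars crossed by step 3: 3

Answer: 3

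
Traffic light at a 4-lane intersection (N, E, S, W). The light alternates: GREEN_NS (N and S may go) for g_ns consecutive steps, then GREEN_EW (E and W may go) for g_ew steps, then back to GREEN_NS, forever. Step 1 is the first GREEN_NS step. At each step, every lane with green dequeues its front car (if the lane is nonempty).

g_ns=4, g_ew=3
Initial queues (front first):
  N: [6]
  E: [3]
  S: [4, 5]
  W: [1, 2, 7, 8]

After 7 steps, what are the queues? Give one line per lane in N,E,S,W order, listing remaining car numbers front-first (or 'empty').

Step 1 [NS]: N:car6-GO,E:wait,S:car4-GO,W:wait | queues: N=0 E=1 S=1 W=4
Step 2 [NS]: N:empty,E:wait,S:car5-GO,W:wait | queues: N=0 E=1 S=0 W=4
Step 3 [NS]: N:empty,E:wait,S:empty,W:wait | queues: N=0 E=1 S=0 W=4
Step 4 [NS]: N:empty,E:wait,S:empty,W:wait | queues: N=0 E=1 S=0 W=4
Step 5 [EW]: N:wait,E:car3-GO,S:wait,W:car1-GO | queues: N=0 E=0 S=0 W=3
Step 6 [EW]: N:wait,E:empty,S:wait,W:car2-GO | queues: N=0 E=0 S=0 W=2
Step 7 [EW]: N:wait,E:empty,S:wait,W:car7-GO | queues: N=0 E=0 S=0 W=1

N: empty
E: empty
S: empty
W: 8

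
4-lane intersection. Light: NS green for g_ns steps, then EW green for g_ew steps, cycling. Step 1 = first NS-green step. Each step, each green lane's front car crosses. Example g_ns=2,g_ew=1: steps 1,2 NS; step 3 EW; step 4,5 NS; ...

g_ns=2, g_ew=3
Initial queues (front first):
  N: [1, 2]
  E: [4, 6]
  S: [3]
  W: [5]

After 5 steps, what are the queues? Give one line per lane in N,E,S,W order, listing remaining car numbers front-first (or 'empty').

Step 1 [NS]: N:car1-GO,E:wait,S:car3-GO,W:wait | queues: N=1 E=2 S=0 W=1
Step 2 [NS]: N:car2-GO,E:wait,S:empty,W:wait | queues: N=0 E=2 S=0 W=1
Step 3 [EW]: N:wait,E:car4-GO,S:wait,W:car5-GO | queues: N=0 E=1 S=0 W=0
Step 4 [EW]: N:wait,E:car6-GO,S:wait,W:empty | queues: N=0 E=0 S=0 W=0

N: empty
E: empty
S: empty
W: empty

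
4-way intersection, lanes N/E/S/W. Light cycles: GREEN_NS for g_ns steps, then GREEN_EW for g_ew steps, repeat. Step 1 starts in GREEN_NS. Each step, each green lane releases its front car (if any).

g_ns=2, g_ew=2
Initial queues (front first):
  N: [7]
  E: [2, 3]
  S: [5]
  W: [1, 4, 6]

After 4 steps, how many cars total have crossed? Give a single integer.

Step 1 [NS]: N:car7-GO,E:wait,S:car5-GO,W:wait | queues: N=0 E=2 S=0 W=3
Step 2 [NS]: N:empty,E:wait,S:empty,W:wait | queues: N=0 E=2 S=0 W=3
Step 3 [EW]: N:wait,E:car2-GO,S:wait,W:car1-GO | queues: N=0 E=1 S=0 W=2
Step 4 [EW]: N:wait,E:car3-GO,S:wait,W:car4-GO | queues: N=0 E=0 S=0 W=1
Cars crossed by step 4: 6

Answer: 6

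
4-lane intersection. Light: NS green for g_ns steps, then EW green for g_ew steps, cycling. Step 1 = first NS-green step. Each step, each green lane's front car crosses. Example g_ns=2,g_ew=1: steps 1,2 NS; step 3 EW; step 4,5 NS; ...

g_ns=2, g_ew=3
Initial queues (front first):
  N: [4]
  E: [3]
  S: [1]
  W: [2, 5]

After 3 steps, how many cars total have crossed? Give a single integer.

Step 1 [NS]: N:car4-GO,E:wait,S:car1-GO,W:wait | queues: N=0 E=1 S=0 W=2
Step 2 [NS]: N:empty,E:wait,S:empty,W:wait | queues: N=0 E=1 S=0 W=2
Step 3 [EW]: N:wait,E:car3-GO,S:wait,W:car2-GO | queues: N=0 E=0 S=0 W=1
Cars crossed by step 3: 4

Answer: 4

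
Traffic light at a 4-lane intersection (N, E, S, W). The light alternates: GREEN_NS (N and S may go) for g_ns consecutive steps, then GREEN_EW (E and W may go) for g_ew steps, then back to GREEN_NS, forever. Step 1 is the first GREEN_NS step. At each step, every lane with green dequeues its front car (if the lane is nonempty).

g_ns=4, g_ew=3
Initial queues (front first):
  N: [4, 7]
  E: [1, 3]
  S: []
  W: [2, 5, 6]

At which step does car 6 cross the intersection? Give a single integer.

Step 1 [NS]: N:car4-GO,E:wait,S:empty,W:wait | queues: N=1 E=2 S=0 W=3
Step 2 [NS]: N:car7-GO,E:wait,S:empty,W:wait | queues: N=0 E=2 S=0 W=3
Step 3 [NS]: N:empty,E:wait,S:empty,W:wait | queues: N=0 E=2 S=0 W=3
Step 4 [NS]: N:empty,E:wait,S:empty,W:wait | queues: N=0 E=2 S=0 W=3
Step 5 [EW]: N:wait,E:car1-GO,S:wait,W:car2-GO | queues: N=0 E=1 S=0 W=2
Step 6 [EW]: N:wait,E:car3-GO,S:wait,W:car5-GO | queues: N=0 E=0 S=0 W=1
Step 7 [EW]: N:wait,E:empty,S:wait,W:car6-GO | queues: N=0 E=0 S=0 W=0
Car 6 crosses at step 7

7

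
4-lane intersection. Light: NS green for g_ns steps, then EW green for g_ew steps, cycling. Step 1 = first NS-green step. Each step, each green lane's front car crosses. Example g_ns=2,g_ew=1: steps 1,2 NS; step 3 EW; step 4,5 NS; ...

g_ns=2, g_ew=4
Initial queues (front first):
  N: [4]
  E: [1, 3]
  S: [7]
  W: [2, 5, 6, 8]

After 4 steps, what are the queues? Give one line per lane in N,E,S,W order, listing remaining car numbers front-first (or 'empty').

Step 1 [NS]: N:car4-GO,E:wait,S:car7-GO,W:wait | queues: N=0 E=2 S=0 W=4
Step 2 [NS]: N:empty,E:wait,S:empty,W:wait | queues: N=0 E=2 S=0 W=4
Step 3 [EW]: N:wait,E:car1-GO,S:wait,W:car2-GO | queues: N=0 E=1 S=0 W=3
Step 4 [EW]: N:wait,E:car3-GO,S:wait,W:car5-GO | queues: N=0 E=0 S=0 W=2

N: empty
E: empty
S: empty
W: 6 8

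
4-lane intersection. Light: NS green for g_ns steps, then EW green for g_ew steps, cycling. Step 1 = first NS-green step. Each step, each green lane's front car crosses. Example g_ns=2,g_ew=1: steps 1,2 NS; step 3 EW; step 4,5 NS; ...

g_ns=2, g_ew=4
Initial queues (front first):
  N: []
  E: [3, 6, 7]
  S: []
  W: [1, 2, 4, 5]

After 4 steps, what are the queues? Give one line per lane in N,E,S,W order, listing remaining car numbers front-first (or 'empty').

Step 1 [NS]: N:empty,E:wait,S:empty,W:wait | queues: N=0 E=3 S=0 W=4
Step 2 [NS]: N:empty,E:wait,S:empty,W:wait | queues: N=0 E=3 S=0 W=4
Step 3 [EW]: N:wait,E:car3-GO,S:wait,W:car1-GO | queues: N=0 E=2 S=0 W=3
Step 4 [EW]: N:wait,E:car6-GO,S:wait,W:car2-GO | queues: N=0 E=1 S=0 W=2

N: empty
E: 7
S: empty
W: 4 5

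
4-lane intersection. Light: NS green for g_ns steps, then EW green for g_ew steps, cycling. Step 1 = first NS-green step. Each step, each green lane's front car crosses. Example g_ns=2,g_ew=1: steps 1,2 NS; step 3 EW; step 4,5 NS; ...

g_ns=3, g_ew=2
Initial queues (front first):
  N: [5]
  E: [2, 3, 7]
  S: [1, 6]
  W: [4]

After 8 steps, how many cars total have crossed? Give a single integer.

Step 1 [NS]: N:car5-GO,E:wait,S:car1-GO,W:wait | queues: N=0 E=3 S=1 W=1
Step 2 [NS]: N:empty,E:wait,S:car6-GO,W:wait | queues: N=0 E=3 S=0 W=1
Step 3 [NS]: N:empty,E:wait,S:empty,W:wait | queues: N=0 E=3 S=0 W=1
Step 4 [EW]: N:wait,E:car2-GO,S:wait,W:car4-GO | queues: N=0 E=2 S=0 W=0
Step 5 [EW]: N:wait,E:car3-GO,S:wait,W:empty | queues: N=0 E=1 S=0 W=0
Step 6 [NS]: N:empty,E:wait,S:empty,W:wait | queues: N=0 E=1 S=0 W=0
Step 7 [NS]: N:empty,E:wait,S:empty,W:wait | queues: N=0 E=1 S=0 W=0
Step 8 [NS]: N:empty,E:wait,S:empty,W:wait | queues: N=0 E=1 S=0 W=0
Cars crossed by step 8: 6

Answer: 6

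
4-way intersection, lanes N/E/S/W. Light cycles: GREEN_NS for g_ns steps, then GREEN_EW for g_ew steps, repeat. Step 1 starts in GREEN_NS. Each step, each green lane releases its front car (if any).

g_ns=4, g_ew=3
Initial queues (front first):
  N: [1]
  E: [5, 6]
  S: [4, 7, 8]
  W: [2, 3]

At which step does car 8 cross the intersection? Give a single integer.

Step 1 [NS]: N:car1-GO,E:wait,S:car4-GO,W:wait | queues: N=0 E=2 S=2 W=2
Step 2 [NS]: N:empty,E:wait,S:car7-GO,W:wait | queues: N=0 E=2 S=1 W=2
Step 3 [NS]: N:empty,E:wait,S:car8-GO,W:wait | queues: N=0 E=2 S=0 W=2
Step 4 [NS]: N:empty,E:wait,S:empty,W:wait | queues: N=0 E=2 S=0 W=2
Step 5 [EW]: N:wait,E:car5-GO,S:wait,W:car2-GO | queues: N=0 E=1 S=0 W=1
Step 6 [EW]: N:wait,E:car6-GO,S:wait,W:car3-GO | queues: N=0 E=0 S=0 W=0
Car 8 crosses at step 3

3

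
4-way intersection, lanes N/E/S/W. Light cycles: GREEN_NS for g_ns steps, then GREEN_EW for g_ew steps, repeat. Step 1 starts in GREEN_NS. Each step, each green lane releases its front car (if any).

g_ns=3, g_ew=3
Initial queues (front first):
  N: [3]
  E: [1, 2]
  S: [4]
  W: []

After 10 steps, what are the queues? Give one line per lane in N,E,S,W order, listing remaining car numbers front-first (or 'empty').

Step 1 [NS]: N:car3-GO,E:wait,S:car4-GO,W:wait | queues: N=0 E=2 S=0 W=0
Step 2 [NS]: N:empty,E:wait,S:empty,W:wait | queues: N=0 E=2 S=0 W=0
Step 3 [NS]: N:empty,E:wait,S:empty,W:wait | queues: N=0 E=2 S=0 W=0
Step 4 [EW]: N:wait,E:car1-GO,S:wait,W:empty | queues: N=0 E=1 S=0 W=0
Step 5 [EW]: N:wait,E:car2-GO,S:wait,W:empty | queues: N=0 E=0 S=0 W=0

N: empty
E: empty
S: empty
W: empty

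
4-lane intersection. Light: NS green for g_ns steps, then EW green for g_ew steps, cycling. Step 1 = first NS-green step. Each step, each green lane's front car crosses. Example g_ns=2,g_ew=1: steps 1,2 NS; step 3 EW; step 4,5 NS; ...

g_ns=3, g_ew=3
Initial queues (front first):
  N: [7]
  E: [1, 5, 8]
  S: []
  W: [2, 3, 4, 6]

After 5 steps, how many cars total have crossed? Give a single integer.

Step 1 [NS]: N:car7-GO,E:wait,S:empty,W:wait | queues: N=0 E=3 S=0 W=4
Step 2 [NS]: N:empty,E:wait,S:empty,W:wait | queues: N=0 E=3 S=0 W=4
Step 3 [NS]: N:empty,E:wait,S:empty,W:wait | queues: N=0 E=3 S=0 W=4
Step 4 [EW]: N:wait,E:car1-GO,S:wait,W:car2-GO | queues: N=0 E=2 S=0 W=3
Step 5 [EW]: N:wait,E:car5-GO,S:wait,W:car3-GO | queues: N=0 E=1 S=0 W=2
Cars crossed by step 5: 5

Answer: 5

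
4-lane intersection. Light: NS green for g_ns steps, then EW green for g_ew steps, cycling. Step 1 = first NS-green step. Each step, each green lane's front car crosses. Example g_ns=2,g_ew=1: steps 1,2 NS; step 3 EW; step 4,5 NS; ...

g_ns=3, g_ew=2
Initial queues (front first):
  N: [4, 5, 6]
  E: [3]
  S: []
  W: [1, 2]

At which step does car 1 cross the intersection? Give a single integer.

Step 1 [NS]: N:car4-GO,E:wait,S:empty,W:wait | queues: N=2 E=1 S=0 W=2
Step 2 [NS]: N:car5-GO,E:wait,S:empty,W:wait | queues: N=1 E=1 S=0 W=2
Step 3 [NS]: N:car6-GO,E:wait,S:empty,W:wait | queues: N=0 E=1 S=0 W=2
Step 4 [EW]: N:wait,E:car3-GO,S:wait,W:car1-GO | queues: N=0 E=0 S=0 W=1
Step 5 [EW]: N:wait,E:empty,S:wait,W:car2-GO | queues: N=0 E=0 S=0 W=0
Car 1 crosses at step 4

4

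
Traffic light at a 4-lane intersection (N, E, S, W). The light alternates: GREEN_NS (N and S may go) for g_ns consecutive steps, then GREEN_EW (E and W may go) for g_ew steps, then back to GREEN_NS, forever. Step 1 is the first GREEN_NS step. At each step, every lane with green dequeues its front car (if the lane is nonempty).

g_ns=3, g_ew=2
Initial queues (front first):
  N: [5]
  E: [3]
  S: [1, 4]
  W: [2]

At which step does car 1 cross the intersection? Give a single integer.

Step 1 [NS]: N:car5-GO,E:wait,S:car1-GO,W:wait | queues: N=0 E=1 S=1 W=1
Step 2 [NS]: N:empty,E:wait,S:car4-GO,W:wait | queues: N=0 E=1 S=0 W=1
Step 3 [NS]: N:empty,E:wait,S:empty,W:wait | queues: N=0 E=1 S=0 W=1
Step 4 [EW]: N:wait,E:car3-GO,S:wait,W:car2-GO | queues: N=0 E=0 S=0 W=0
Car 1 crosses at step 1

1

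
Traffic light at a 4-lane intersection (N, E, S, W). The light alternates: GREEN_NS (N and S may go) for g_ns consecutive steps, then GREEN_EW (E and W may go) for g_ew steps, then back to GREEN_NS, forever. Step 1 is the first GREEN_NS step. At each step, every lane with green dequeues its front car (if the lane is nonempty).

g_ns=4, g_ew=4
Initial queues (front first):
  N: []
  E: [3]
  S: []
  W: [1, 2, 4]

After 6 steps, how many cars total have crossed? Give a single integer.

Step 1 [NS]: N:empty,E:wait,S:empty,W:wait | queues: N=0 E=1 S=0 W=3
Step 2 [NS]: N:empty,E:wait,S:empty,W:wait | queues: N=0 E=1 S=0 W=3
Step 3 [NS]: N:empty,E:wait,S:empty,W:wait | queues: N=0 E=1 S=0 W=3
Step 4 [NS]: N:empty,E:wait,S:empty,W:wait | queues: N=0 E=1 S=0 W=3
Step 5 [EW]: N:wait,E:car3-GO,S:wait,W:car1-GO | queues: N=0 E=0 S=0 W=2
Step 6 [EW]: N:wait,E:empty,S:wait,W:car2-GO | queues: N=0 E=0 S=0 W=1
Cars crossed by step 6: 3

Answer: 3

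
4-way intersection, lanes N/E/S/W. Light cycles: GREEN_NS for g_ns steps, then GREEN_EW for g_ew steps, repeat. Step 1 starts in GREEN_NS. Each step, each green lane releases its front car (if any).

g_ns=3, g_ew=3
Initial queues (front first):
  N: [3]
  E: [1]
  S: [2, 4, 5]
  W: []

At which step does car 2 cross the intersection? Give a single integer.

Step 1 [NS]: N:car3-GO,E:wait,S:car2-GO,W:wait | queues: N=0 E=1 S=2 W=0
Step 2 [NS]: N:empty,E:wait,S:car4-GO,W:wait | queues: N=0 E=1 S=1 W=0
Step 3 [NS]: N:empty,E:wait,S:car5-GO,W:wait | queues: N=0 E=1 S=0 W=0
Step 4 [EW]: N:wait,E:car1-GO,S:wait,W:empty | queues: N=0 E=0 S=0 W=0
Car 2 crosses at step 1

1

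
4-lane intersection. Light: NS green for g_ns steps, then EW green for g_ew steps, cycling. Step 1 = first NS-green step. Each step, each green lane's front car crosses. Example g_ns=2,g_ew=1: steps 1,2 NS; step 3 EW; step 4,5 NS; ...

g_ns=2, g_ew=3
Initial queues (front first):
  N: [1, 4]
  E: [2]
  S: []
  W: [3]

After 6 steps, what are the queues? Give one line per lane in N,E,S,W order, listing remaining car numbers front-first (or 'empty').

Step 1 [NS]: N:car1-GO,E:wait,S:empty,W:wait | queues: N=1 E=1 S=0 W=1
Step 2 [NS]: N:car4-GO,E:wait,S:empty,W:wait | queues: N=0 E=1 S=0 W=1
Step 3 [EW]: N:wait,E:car2-GO,S:wait,W:car3-GO | queues: N=0 E=0 S=0 W=0

N: empty
E: empty
S: empty
W: empty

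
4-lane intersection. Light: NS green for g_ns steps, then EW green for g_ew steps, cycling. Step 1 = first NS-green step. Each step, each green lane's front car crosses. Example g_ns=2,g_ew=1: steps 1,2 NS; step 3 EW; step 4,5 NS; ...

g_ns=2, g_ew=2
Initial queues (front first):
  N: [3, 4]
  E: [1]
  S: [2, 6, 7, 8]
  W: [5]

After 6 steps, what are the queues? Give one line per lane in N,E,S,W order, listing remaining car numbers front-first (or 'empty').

Step 1 [NS]: N:car3-GO,E:wait,S:car2-GO,W:wait | queues: N=1 E=1 S=3 W=1
Step 2 [NS]: N:car4-GO,E:wait,S:car6-GO,W:wait | queues: N=0 E=1 S=2 W=1
Step 3 [EW]: N:wait,E:car1-GO,S:wait,W:car5-GO | queues: N=0 E=0 S=2 W=0
Step 4 [EW]: N:wait,E:empty,S:wait,W:empty | queues: N=0 E=0 S=2 W=0
Step 5 [NS]: N:empty,E:wait,S:car7-GO,W:wait | queues: N=0 E=0 S=1 W=0
Step 6 [NS]: N:empty,E:wait,S:car8-GO,W:wait | queues: N=0 E=0 S=0 W=0

N: empty
E: empty
S: empty
W: empty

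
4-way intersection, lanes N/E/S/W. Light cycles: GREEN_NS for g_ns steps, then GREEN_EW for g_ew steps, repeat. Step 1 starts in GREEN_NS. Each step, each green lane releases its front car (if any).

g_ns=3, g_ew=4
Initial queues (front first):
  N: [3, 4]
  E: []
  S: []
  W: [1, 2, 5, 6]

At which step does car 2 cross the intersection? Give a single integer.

Step 1 [NS]: N:car3-GO,E:wait,S:empty,W:wait | queues: N=1 E=0 S=0 W=4
Step 2 [NS]: N:car4-GO,E:wait,S:empty,W:wait | queues: N=0 E=0 S=0 W=4
Step 3 [NS]: N:empty,E:wait,S:empty,W:wait | queues: N=0 E=0 S=0 W=4
Step 4 [EW]: N:wait,E:empty,S:wait,W:car1-GO | queues: N=0 E=0 S=0 W=3
Step 5 [EW]: N:wait,E:empty,S:wait,W:car2-GO | queues: N=0 E=0 S=0 W=2
Step 6 [EW]: N:wait,E:empty,S:wait,W:car5-GO | queues: N=0 E=0 S=0 W=1
Step 7 [EW]: N:wait,E:empty,S:wait,W:car6-GO | queues: N=0 E=0 S=0 W=0
Car 2 crosses at step 5

5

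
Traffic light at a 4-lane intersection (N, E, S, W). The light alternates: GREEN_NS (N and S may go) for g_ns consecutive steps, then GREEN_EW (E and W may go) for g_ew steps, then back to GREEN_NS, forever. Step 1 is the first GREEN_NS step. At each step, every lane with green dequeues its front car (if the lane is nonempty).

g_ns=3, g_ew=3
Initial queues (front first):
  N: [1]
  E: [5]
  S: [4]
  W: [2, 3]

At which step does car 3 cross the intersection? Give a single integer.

Step 1 [NS]: N:car1-GO,E:wait,S:car4-GO,W:wait | queues: N=0 E=1 S=0 W=2
Step 2 [NS]: N:empty,E:wait,S:empty,W:wait | queues: N=0 E=1 S=0 W=2
Step 3 [NS]: N:empty,E:wait,S:empty,W:wait | queues: N=0 E=1 S=0 W=2
Step 4 [EW]: N:wait,E:car5-GO,S:wait,W:car2-GO | queues: N=0 E=0 S=0 W=1
Step 5 [EW]: N:wait,E:empty,S:wait,W:car3-GO | queues: N=0 E=0 S=0 W=0
Car 3 crosses at step 5

5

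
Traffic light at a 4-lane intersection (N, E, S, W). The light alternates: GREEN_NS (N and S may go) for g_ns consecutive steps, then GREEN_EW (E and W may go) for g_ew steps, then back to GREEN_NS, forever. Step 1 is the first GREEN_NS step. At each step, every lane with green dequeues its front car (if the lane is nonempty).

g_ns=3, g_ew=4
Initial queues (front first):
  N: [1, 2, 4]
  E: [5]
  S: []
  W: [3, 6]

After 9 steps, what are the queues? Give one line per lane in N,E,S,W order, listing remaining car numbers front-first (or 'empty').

Step 1 [NS]: N:car1-GO,E:wait,S:empty,W:wait | queues: N=2 E=1 S=0 W=2
Step 2 [NS]: N:car2-GO,E:wait,S:empty,W:wait | queues: N=1 E=1 S=0 W=2
Step 3 [NS]: N:car4-GO,E:wait,S:empty,W:wait | queues: N=0 E=1 S=0 W=2
Step 4 [EW]: N:wait,E:car5-GO,S:wait,W:car3-GO | queues: N=0 E=0 S=0 W=1
Step 5 [EW]: N:wait,E:empty,S:wait,W:car6-GO | queues: N=0 E=0 S=0 W=0

N: empty
E: empty
S: empty
W: empty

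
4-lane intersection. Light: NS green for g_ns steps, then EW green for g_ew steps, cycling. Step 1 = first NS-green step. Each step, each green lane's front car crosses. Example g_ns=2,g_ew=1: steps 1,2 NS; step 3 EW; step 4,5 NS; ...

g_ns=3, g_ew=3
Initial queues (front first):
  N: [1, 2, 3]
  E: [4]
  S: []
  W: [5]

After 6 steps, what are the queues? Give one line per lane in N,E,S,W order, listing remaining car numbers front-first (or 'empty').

Step 1 [NS]: N:car1-GO,E:wait,S:empty,W:wait | queues: N=2 E=1 S=0 W=1
Step 2 [NS]: N:car2-GO,E:wait,S:empty,W:wait | queues: N=1 E=1 S=0 W=1
Step 3 [NS]: N:car3-GO,E:wait,S:empty,W:wait | queues: N=0 E=1 S=0 W=1
Step 4 [EW]: N:wait,E:car4-GO,S:wait,W:car5-GO | queues: N=0 E=0 S=0 W=0

N: empty
E: empty
S: empty
W: empty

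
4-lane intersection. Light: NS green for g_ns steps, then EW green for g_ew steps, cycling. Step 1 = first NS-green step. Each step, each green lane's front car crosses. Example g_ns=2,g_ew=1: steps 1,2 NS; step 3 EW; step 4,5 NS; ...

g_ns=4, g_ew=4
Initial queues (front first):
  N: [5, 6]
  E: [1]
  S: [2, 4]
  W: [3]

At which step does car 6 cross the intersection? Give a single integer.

Step 1 [NS]: N:car5-GO,E:wait,S:car2-GO,W:wait | queues: N=1 E=1 S=1 W=1
Step 2 [NS]: N:car6-GO,E:wait,S:car4-GO,W:wait | queues: N=0 E=1 S=0 W=1
Step 3 [NS]: N:empty,E:wait,S:empty,W:wait | queues: N=0 E=1 S=0 W=1
Step 4 [NS]: N:empty,E:wait,S:empty,W:wait | queues: N=0 E=1 S=0 W=1
Step 5 [EW]: N:wait,E:car1-GO,S:wait,W:car3-GO | queues: N=0 E=0 S=0 W=0
Car 6 crosses at step 2

2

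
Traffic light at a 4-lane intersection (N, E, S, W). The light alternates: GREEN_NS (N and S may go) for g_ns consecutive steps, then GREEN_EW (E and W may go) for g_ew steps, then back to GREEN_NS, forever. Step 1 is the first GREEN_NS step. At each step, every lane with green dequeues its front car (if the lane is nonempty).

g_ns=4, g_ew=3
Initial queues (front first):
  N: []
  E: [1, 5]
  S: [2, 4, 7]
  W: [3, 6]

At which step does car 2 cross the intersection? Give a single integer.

Step 1 [NS]: N:empty,E:wait,S:car2-GO,W:wait | queues: N=0 E=2 S=2 W=2
Step 2 [NS]: N:empty,E:wait,S:car4-GO,W:wait | queues: N=0 E=2 S=1 W=2
Step 3 [NS]: N:empty,E:wait,S:car7-GO,W:wait | queues: N=0 E=2 S=0 W=2
Step 4 [NS]: N:empty,E:wait,S:empty,W:wait | queues: N=0 E=2 S=0 W=2
Step 5 [EW]: N:wait,E:car1-GO,S:wait,W:car3-GO | queues: N=0 E=1 S=0 W=1
Step 6 [EW]: N:wait,E:car5-GO,S:wait,W:car6-GO | queues: N=0 E=0 S=0 W=0
Car 2 crosses at step 1

1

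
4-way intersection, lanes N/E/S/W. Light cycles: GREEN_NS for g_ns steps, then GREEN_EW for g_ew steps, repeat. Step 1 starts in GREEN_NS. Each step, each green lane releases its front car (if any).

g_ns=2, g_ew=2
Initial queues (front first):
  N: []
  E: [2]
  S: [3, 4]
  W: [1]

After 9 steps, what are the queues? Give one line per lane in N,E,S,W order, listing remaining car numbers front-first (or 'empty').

Step 1 [NS]: N:empty,E:wait,S:car3-GO,W:wait | queues: N=0 E=1 S=1 W=1
Step 2 [NS]: N:empty,E:wait,S:car4-GO,W:wait | queues: N=0 E=1 S=0 W=1
Step 3 [EW]: N:wait,E:car2-GO,S:wait,W:car1-GO | queues: N=0 E=0 S=0 W=0

N: empty
E: empty
S: empty
W: empty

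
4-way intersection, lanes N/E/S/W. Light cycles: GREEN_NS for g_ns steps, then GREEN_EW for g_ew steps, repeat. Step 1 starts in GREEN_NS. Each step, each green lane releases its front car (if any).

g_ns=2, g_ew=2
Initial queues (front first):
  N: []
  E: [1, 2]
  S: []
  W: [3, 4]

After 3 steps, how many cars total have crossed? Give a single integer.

Answer: 2

Derivation:
Step 1 [NS]: N:empty,E:wait,S:empty,W:wait | queues: N=0 E=2 S=0 W=2
Step 2 [NS]: N:empty,E:wait,S:empty,W:wait | queues: N=0 E=2 S=0 W=2
Step 3 [EW]: N:wait,E:car1-GO,S:wait,W:car3-GO | queues: N=0 E=1 S=0 W=1
Cars crossed by step 3: 2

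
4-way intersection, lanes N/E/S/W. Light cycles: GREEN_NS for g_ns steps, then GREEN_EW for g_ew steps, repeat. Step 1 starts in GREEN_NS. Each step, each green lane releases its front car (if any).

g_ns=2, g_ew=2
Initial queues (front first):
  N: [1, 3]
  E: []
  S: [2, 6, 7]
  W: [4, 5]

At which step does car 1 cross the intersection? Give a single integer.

Step 1 [NS]: N:car1-GO,E:wait,S:car2-GO,W:wait | queues: N=1 E=0 S=2 W=2
Step 2 [NS]: N:car3-GO,E:wait,S:car6-GO,W:wait | queues: N=0 E=0 S=1 W=2
Step 3 [EW]: N:wait,E:empty,S:wait,W:car4-GO | queues: N=0 E=0 S=1 W=1
Step 4 [EW]: N:wait,E:empty,S:wait,W:car5-GO | queues: N=0 E=0 S=1 W=0
Step 5 [NS]: N:empty,E:wait,S:car7-GO,W:wait | queues: N=0 E=0 S=0 W=0
Car 1 crosses at step 1

1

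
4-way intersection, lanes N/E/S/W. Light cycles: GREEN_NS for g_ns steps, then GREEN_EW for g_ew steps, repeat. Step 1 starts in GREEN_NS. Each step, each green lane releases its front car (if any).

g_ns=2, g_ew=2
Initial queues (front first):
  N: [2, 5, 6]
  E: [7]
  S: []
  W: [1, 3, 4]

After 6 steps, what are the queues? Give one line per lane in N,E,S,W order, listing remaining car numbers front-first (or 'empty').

Step 1 [NS]: N:car2-GO,E:wait,S:empty,W:wait | queues: N=2 E=1 S=0 W=3
Step 2 [NS]: N:car5-GO,E:wait,S:empty,W:wait | queues: N=1 E=1 S=0 W=3
Step 3 [EW]: N:wait,E:car7-GO,S:wait,W:car1-GO | queues: N=1 E=0 S=0 W=2
Step 4 [EW]: N:wait,E:empty,S:wait,W:car3-GO | queues: N=1 E=0 S=0 W=1
Step 5 [NS]: N:car6-GO,E:wait,S:empty,W:wait | queues: N=0 E=0 S=0 W=1
Step 6 [NS]: N:empty,E:wait,S:empty,W:wait | queues: N=0 E=0 S=0 W=1

N: empty
E: empty
S: empty
W: 4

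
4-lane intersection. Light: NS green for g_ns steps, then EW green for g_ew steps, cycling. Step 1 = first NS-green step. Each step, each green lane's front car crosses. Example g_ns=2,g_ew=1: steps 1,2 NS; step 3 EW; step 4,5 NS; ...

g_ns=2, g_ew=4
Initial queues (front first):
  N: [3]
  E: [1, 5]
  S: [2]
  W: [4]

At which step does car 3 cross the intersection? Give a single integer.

Step 1 [NS]: N:car3-GO,E:wait,S:car2-GO,W:wait | queues: N=0 E=2 S=0 W=1
Step 2 [NS]: N:empty,E:wait,S:empty,W:wait | queues: N=0 E=2 S=0 W=1
Step 3 [EW]: N:wait,E:car1-GO,S:wait,W:car4-GO | queues: N=0 E=1 S=0 W=0
Step 4 [EW]: N:wait,E:car5-GO,S:wait,W:empty | queues: N=0 E=0 S=0 W=0
Car 3 crosses at step 1

1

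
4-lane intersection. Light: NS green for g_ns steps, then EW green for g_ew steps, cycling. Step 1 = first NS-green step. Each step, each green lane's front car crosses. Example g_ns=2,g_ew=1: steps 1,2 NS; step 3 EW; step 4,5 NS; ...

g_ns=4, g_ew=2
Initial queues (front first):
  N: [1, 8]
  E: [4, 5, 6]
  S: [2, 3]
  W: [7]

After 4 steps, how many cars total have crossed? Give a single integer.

Step 1 [NS]: N:car1-GO,E:wait,S:car2-GO,W:wait | queues: N=1 E=3 S=1 W=1
Step 2 [NS]: N:car8-GO,E:wait,S:car3-GO,W:wait | queues: N=0 E=3 S=0 W=1
Step 3 [NS]: N:empty,E:wait,S:empty,W:wait | queues: N=0 E=3 S=0 W=1
Step 4 [NS]: N:empty,E:wait,S:empty,W:wait | queues: N=0 E=3 S=0 W=1
Cars crossed by step 4: 4

Answer: 4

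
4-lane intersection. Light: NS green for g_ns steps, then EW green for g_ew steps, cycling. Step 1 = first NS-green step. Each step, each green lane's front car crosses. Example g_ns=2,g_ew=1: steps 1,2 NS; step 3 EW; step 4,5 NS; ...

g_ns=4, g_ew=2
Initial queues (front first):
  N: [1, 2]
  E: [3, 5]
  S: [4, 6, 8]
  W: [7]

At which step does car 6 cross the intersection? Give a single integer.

Step 1 [NS]: N:car1-GO,E:wait,S:car4-GO,W:wait | queues: N=1 E=2 S=2 W=1
Step 2 [NS]: N:car2-GO,E:wait,S:car6-GO,W:wait | queues: N=0 E=2 S=1 W=1
Step 3 [NS]: N:empty,E:wait,S:car8-GO,W:wait | queues: N=0 E=2 S=0 W=1
Step 4 [NS]: N:empty,E:wait,S:empty,W:wait | queues: N=0 E=2 S=0 W=1
Step 5 [EW]: N:wait,E:car3-GO,S:wait,W:car7-GO | queues: N=0 E=1 S=0 W=0
Step 6 [EW]: N:wait,E:car5-GO,S:wait,W:empty | queues: N=0 E=0 S=0 W=0
Car 6 crosses at step 2

2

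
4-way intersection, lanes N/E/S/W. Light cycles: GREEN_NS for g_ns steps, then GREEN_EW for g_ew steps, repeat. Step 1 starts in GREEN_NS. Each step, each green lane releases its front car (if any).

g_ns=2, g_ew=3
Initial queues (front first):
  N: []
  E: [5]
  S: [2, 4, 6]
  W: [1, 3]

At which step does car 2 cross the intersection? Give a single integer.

Step 1 [NS]: N:empty,E:wait,S:car2-GO,W:wait | queues: N=0 E=1 S=2 W=2
Step 2 [NS]: N:empty,E:wait,S:car4-GO,W:wait | queues: N=0 E=1 S=1 W=2
Step 3 [EW]: N:wait,E:car5-GO,S:wait,W:car1-GO | queues: N=0 E=0 S=1 W=1
Step 4 [EW]: N:wait,E:empty,S:wait,W:car3-GO | queues: N=0 E=0 S=1 W=0
Step 5 [EW]: N:wait,E:empty,S:wait,W:empty | queues: N=0 E=0 S=1 W=0
Step 6 [NS]: N:empty,E:wait,S:car6-GO,W:wait | queues: N=0 E=0 S=0 W=0
Car 2 crosses at step 1

1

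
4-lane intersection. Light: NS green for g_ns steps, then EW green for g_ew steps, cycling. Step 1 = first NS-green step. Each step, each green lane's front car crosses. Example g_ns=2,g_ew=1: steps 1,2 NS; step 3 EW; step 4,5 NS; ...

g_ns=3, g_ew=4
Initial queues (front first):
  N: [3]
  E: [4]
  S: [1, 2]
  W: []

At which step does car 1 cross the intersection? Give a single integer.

Step 1 [NS]: N:car3-GO,E:wait,S:car1-GO,W:wait | queues: N=0 E=1 S=1 W=0
Step 2 [NS]: N:empty,E:wait,S:car2-GO,W:wait | queues: N=0 E=1 S=0 W=0
Step 3 [NS]: N:empty,E:wait,S:empty,W:wait | queues: N=0 E=1 S=0 W=0
Step 4 [EW]: N:wait,E:car4-GO,S:wait,W:empty | queues: N=0 E=0 S=0 W=0
Car 1 crosses at step 1

1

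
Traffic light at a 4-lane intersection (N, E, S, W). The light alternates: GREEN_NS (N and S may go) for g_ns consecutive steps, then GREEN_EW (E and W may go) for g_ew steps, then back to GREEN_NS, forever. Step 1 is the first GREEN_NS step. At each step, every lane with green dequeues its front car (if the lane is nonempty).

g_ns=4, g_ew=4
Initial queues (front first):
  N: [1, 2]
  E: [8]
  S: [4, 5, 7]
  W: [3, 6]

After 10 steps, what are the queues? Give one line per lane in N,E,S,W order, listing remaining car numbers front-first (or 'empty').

Step 1 [NS]: N:car1-GO,E:wait,S:car4-GO,W:wait | queues: N=1 E=1 S=2 W=2
Step 2 [NS]: N:car2-GO,E:wait,S:car5-GO,W:wait | queues: N=0 E=1 S=1 W=2
Step 3 [NS]: N:empty,E:wait,S:car7-GO,W:wait | queues: N=0 E=1 S=0 W=2
Step 4 [NS]: N:empty,E:wait,S:empty,W:wait | queues: N=0 E=1 S=0 W=2
Step 5 [EW]: N:wait,E:car8-GO,S:wait,W:car3-GO | queues: N=0 E=0 S=0 W=1
Step 6 [EW]: N:wait,E:empty,S:wait,W:car6-GO | queues: N=0 E=0 S=0 W=0

N: empty
E: empty
S: empty
W: empty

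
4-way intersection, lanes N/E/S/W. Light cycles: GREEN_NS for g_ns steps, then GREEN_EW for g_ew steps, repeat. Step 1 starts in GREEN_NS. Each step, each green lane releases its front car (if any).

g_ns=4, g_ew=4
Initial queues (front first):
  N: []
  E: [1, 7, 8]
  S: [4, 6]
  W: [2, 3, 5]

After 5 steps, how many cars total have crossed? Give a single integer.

Step 1 [NS]: N:empty,E:wait,S:car4-GO,W:wait | queues: N=0 E=3 S=1 W=3
Step 2 [NS]: N:empty,E:wait,S:car6-GO,W:wait | queues: N=0 E=3 S=0 W=3
Step 3 [NS]: N:empty,E:wait,S:empty,W:wait | queues: N=0 E=3 S=0 W=3
Step 4 [NS]: N:empty,E:wait,S:empty,W:wait | queues: N=0 E=3 S=0 W=3
Step 5 [EW]: N:wait,E:car1-GO,S:wait,W:car2-GO | queues: N=0 E=2 S=0 W=2
Cars crossed by step 5: 4

Answer: 4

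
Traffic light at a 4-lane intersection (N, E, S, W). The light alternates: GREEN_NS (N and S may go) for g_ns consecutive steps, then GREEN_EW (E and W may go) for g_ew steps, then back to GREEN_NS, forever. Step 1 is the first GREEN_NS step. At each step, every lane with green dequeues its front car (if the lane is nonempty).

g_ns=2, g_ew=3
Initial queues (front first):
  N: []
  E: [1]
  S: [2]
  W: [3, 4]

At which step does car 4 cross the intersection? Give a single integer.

Step 1 [NS]: N:empty,E:wait,S:car2-GO,W:wait | queues: N=0 E=1 S=0 W=2
Step 2 [NS]: N:empty,E:wait,S:empty,W:wait | queues: N=0 E=1 S=0 W=2
Step 3 [EW]: N:wait,E:car1-GO,S:wait,W:car3-GO | queues: N=0 E=0 S=0 W=1
Step 4 [EW]: N:wait,E:empty,S:wait,W:car4-GO | queues: N=0 E=0 S=0 W=0
Car 4 crosses at step 4

4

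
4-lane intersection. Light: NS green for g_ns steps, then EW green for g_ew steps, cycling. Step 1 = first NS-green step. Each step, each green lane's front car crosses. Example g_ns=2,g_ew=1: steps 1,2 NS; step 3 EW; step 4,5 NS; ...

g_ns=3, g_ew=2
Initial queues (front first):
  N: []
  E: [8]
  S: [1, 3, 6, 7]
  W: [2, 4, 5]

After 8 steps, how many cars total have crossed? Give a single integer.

Step 1 [NS]: N:empty,E:wait,S:car1-GO,W:wait | queues: N=0 E=1 S=3 W=3
Step 2 [NS]: N:empty,E:wait,S:car3-GO,W:wait | queues: N=0 E=1 S=2 W=3
Step 3 [NS]: N:empty,E:wait,S:car6-GO,W:wait | queues: N=0 E=1 S=1 W=3
Step 4 [EW]: N:wait,E:car8-GO,S:wait,W:car2-GO | queues: N=0 E=0 S=1 W=2
Step 5 [EW]: N:wait,E:empty,S:wait,W:car4-GO | queues: N=0 E=0 S=1 W=1
Step 6 [NS]: N:empty,E:wait,S:car7-GO,W:wait | queues: N=0 E=0 S=0 W=1
Step 7 [NS]: N:empty,E:wait,S:empty,W:wait | queues: N=0 E=0 S=0 W=1
Step 8 [NS]: N:empty,E:wait,S:empty,W:wait | queues: N=0 E=0 S=0 W=1
Cars crossed by step 8: 7

Answer: 7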